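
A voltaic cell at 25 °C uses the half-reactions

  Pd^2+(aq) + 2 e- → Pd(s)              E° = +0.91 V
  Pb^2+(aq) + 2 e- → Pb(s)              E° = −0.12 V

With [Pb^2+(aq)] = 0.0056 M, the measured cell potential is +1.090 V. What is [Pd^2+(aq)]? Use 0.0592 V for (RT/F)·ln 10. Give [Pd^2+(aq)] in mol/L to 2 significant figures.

With Pd²⁺/Pd at the cathode and Pb²⁺/Pb at the anode, E°cell = +0.91 − (−0.12) = +1.03 V (n = 2).
Since E = E° − (0.0592/n)·log Q, log Q = n(E° − E)/0.0592 = −2.027.
The balanced reaction is Pd^2+(aq) + Pb(s) → Pd(s) + Pb^2+(aq), so Q = [Pb^2+(aq)] / [Pd^2+(aq)].
Substituting the known concentrations and solving, log [Pd^2+(aq)] = −0.225 and [Pd^2+(aq)] = 0.60 M.

0.60 M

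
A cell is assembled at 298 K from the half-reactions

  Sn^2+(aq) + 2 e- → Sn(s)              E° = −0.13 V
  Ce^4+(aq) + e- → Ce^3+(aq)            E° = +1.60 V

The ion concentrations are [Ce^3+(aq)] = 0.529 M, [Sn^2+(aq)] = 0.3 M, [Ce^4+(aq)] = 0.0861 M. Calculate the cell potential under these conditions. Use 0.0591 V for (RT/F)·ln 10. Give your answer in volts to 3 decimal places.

The Ce⁴⁺/Ce³⁺ couple has the more positive E°, so it is the cathode; Sn²⁺/Sn is the anode.
E°cell = E°cat − E°an = +1.60 − (−0.13) = +1.73 V; n = 2.
For the overall reaction 2 Ce^4+(aq) + Sn(s) → 2 Ce^3+(aq) + Sn^2+(aq), Q = ([Ce^3+(aq)]^2·[Sn^2+(aq)]) / [Ce^4+(aq)]^2 = 11.3, giving log Q = 1.054.
E = E° − (0.0591/n)·log Q = +1.73 − (0.0591/2)(1.054) = +1.699 V.

+1.699 V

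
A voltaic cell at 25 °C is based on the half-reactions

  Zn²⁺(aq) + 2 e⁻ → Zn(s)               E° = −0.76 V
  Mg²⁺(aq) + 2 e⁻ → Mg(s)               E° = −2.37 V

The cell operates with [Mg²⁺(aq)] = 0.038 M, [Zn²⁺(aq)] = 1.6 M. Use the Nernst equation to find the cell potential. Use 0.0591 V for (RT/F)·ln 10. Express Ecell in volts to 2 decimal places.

The Zn²⁺/Zn couple has the more positive E°, so it is the cathode; Mg²⁺/Mg is the anode.
The standard potential is −0.76 − (−2.37) = +1.61 V and the balanced reaction transfers n = 2 electrons.
The balanced reaction is Zn²⁺(aq) + Mg(s) → Zn(s) + Mg²⁺(aq), so Q = [Mg²⁺(aq)] / [Zn²⁺(aq)] = 0.0237 and log Q = −1.624.
E = E° − (0.0591/n)·log Q = +1.61 − (0.0591/2)(−1.624) = +1.66 V.

+1.66 V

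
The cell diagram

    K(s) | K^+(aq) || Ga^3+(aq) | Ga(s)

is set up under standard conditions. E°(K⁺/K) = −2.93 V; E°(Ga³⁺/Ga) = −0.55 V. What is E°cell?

By convention the left-hand electrode in cell notation is the anode (oxidation) and the right-hand electrode is the cathode (reduction).
E°cell = E°(right) − E°(left) = −0.55 − (−2.93) = +2.38 V.

+2.38 V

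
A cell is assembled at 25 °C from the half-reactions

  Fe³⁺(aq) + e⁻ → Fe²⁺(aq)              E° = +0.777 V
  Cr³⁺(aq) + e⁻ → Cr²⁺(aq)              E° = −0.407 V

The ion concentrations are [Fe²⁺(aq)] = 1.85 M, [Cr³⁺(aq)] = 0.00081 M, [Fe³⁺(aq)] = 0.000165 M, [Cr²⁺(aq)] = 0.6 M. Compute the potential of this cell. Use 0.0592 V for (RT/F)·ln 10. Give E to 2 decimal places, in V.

Since E°(Fe³⁺/Fe²⁺) > E°(Cr³⁺/Cr²⁺), Fe³⁺/Fe²⁺ serves as the cathode.
E°cell = E°cat − E°an = +0.777 − (−0.407) = +1.184 V; n = 1.
Balancing gives Fe³⁺(aq) + Cr²⁺(aq) → Fe²⁺(aq) + Cr³⁺(aq); hence Q = ([Fe²⁺(aq)]·[Cr³⁺(aq)]) / ([Fe³⁺(aq)]·[Cr²⁺(aq)]) = 15.1 (log Q = 1.180).
By the Nernst equation, E = +1.184 − (0.0592/1)·(1.180) = +1.11 V.

+1.11 V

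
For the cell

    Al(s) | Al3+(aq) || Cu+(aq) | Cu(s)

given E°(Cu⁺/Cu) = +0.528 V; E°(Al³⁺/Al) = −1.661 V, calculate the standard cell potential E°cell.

+2.189 V

By convention the left-hand electrode in cell notation is the anode (oxidation) and the right-hand electrode is the cathode (reduction).
E°cell = E°(right) − E°(left) = +0.528 − (−1.661) = +2.189 V.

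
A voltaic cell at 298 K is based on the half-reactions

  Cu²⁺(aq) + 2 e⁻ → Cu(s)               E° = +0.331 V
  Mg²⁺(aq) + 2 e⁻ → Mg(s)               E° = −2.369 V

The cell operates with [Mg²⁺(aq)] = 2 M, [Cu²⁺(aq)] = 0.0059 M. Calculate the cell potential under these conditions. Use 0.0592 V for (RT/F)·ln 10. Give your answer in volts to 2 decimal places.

+2.63 V

The Cu²⁺/Cu couple has the more positive E°, so it is the cathode; Mg²⁺/Mg is the anode.
E°cell = E°cat − E°an = +0.331 − (−2.369) = +2.700 V; n = 2.
For the overall reaction Cu²⁺(aq) + Mg(s) → Cu(s) + Mg²⁺(aq), Q = [Mg²⁺(aq)] / [Cu²⁺(aq)] = 339, giving log Q = 2.530.
Applying E = E° − (RT ln10/nF)·log Q gives +2.700 − (0.0592/2)(2.530) = +2.63 V.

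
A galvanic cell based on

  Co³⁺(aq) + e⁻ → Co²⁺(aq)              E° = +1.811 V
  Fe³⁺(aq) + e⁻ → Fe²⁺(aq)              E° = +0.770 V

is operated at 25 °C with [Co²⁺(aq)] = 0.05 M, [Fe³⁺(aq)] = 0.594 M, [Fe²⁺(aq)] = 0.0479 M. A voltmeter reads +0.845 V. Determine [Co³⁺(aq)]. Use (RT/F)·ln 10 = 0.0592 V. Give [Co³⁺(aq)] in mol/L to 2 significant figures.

0.00030 M

Co³⁺/Co²⁺ is the cathode (higher E°); E°cell = +1.811 − (+0.770) = +1.041 V with n = 1.
From the Nernst equation, log Q = n(E° − E)/0.0592 = 1·(+1.041 − (+0.845))/0.0592 = 3.311.
Balancing electrons gives Co³⁺(aq) + Fe²⁺(aq) → Co²⁺(aq) + Fe³⁺(aq); thus Q = ([Co²⁺(aq)]·[Fe³⁺(aq)]) / ([Co³⁺(aq)]·[Fe²⁺(aq)]).
Substituting the known concentrations and solving, log [Co³⁺(aq)] = −3.519 and [Co³⁺(aq)] = 0.00030 M.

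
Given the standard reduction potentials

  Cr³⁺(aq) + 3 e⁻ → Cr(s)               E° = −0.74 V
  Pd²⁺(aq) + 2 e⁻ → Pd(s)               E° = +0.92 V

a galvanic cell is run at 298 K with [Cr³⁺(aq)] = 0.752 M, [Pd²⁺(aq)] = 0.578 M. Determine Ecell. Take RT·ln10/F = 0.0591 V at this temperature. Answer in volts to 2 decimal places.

+1.66 V

Pd²⁺/Pd is reduced (cathode, E° = +0.92 V) and Cr³⁺/Cr is oxidized (anode).
The standard potential is +0.92 − (−0.74) = +1.66 V and the balanced reaction transfers n = 6 electrons.
Balancing gives 3 Pd²⁺(aq) + 2 Cr(s) → 3 Pd(s) + 2 Cr³⁺(aq); hence Q = [Cr³⁺(aq)]^2 / [Pd²⁺(aq)]^3 = 2.93 (log Q = 0.467).
By the Nernst equation, E = +1.66 − (0.0591/6)·(0.467) = +1.66 V.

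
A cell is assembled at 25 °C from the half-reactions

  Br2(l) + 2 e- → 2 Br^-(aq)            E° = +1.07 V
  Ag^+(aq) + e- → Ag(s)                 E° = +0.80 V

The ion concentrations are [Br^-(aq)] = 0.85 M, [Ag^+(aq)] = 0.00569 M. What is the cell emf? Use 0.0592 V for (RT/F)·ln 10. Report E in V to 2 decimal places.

Since E°(Br₂/Br⁻) > E°(Ag⁺/Ag), Br₂/Br⁻ serves as the cathode.
E°cell = +1.07 − (+0.80) = +0.27 V, with n = 2 electrons transferred.
Balancing gives Br2(l) + 2 Ag(s) → 2 Br^-(aq) + 2 Ag^+(aq); hence Q = [Br^-(aq)]^2·[Ag^+(aq)]^2 = 2.34×10^−5 (log Q = −4.631).
Applying E = E° − (RT ln10/nF)·log Q gives +0.27 − (0.0592/2)(−4.631) = +0.41 V.

+0.41 V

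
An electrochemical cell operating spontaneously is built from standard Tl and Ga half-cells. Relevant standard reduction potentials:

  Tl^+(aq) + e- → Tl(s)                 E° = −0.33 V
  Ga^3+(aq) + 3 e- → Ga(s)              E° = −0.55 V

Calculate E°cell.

Of the two couples in this cell, the one with the more positive reduction potential is reduced at the cathode: here that is Tl⁺/Tl (−0.33 V); Ga³⁺/Ga (−0.55 V) is the anode.
E°cell = E°(cathode) − E°(anode) = −0.33 − (−0.55) = +0.22 V.

+0.22 V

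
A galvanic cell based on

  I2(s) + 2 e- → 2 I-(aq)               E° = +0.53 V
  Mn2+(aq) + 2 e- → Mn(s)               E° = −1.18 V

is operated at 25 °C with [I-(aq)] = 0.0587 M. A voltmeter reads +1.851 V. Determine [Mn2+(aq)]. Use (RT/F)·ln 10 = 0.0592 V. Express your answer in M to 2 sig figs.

0.0050 M

With I₂/I⁻ at the cathode and Mn²⁺/Mn at the anode, E°cell = +0.53 − (−1.18) = +1.71 V (n = 2).
Rearranging E = E° − (0.0592/n)·log Q gives log Q = 2(+1.71 − (+1.851))/0.0592 = −4.764.
Balancing electrons gives I2(s) + Mn(s) → 2 I-(aq) + Mn2+(aq); thus Q = [I-(aq)]^2·[Mn2+(aq)].
Substituting the known concentrations and solving, log [Mn2+(aq)] = −2.301 and [Mn2+(aq)] = 0.0050 M.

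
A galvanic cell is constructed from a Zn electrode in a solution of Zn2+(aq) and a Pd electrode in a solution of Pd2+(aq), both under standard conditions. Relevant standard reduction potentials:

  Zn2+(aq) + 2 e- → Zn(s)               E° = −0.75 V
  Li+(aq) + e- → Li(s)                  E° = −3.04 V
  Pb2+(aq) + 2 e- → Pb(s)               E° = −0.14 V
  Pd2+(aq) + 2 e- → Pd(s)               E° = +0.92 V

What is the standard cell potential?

Of the two couples in this cell, the one with the more positive reduction potential is reduced at the cathode: here that is Pd²⁺/Pd (+0.92 V); Zn²⁺/Zn (−0.75 V) is the anode.
E°cell = E°(cathode) − E°(anode) = +0.92 − (−0.75) = +1.67 V.

+1.67 V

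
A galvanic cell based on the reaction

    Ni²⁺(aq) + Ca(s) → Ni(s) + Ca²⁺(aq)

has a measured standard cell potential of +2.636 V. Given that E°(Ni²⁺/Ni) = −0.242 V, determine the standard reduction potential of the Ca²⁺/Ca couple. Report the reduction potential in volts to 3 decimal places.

−2.878 V

In the reaction as written the Ni²⁺/Ni couple is reduced (cathode) and Ca²⁺/Ca is oxidized (anode), so E°cell = E°(Ni²⁺/Ni) − E°(Ca²⁺/Ca).
E°(Ca²⁺/Ca) = E°(cathode) − E°cell = −0.242 − (+2.636) = −2.878 V.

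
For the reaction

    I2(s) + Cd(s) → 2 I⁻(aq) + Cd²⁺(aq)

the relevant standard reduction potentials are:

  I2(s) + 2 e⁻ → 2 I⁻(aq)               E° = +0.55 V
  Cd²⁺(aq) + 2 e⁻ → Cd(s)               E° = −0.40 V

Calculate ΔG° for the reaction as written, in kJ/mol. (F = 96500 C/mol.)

−183 kJ/mol

In the reaction as written I2(s) is reduced, so the I₂/I⁻ couple is the cathode and Cd²⁺/Cd is the anode.
E°cell = +0.55 − (−0.40) = +0.95 V; balancing electrons gives n = 2.
ΔG° = −nFE°cell = −(2)(96500)(+0.95) J/mol = −183 kJ/mol.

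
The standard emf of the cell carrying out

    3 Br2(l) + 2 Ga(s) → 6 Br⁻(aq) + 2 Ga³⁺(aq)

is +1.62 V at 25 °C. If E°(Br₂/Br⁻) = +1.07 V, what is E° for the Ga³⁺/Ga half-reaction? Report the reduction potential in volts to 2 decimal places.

In the reaction as written the Br₂/Br⁻ couple is reduced (cathode) and Ga³⁺/Ga is oxidized (anode), so E°cell = E°(Br₂/Br⁻) − E°(Ga³⁺/Ga).
E°(Ga³⁺/Ga) = E°(cathode) − E°cell = +1.07 − (+1.62) = −0.55 V.

−0.55 V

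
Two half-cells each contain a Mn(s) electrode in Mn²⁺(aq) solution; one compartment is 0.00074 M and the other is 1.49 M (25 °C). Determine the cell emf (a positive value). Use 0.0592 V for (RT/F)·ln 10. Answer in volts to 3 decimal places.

0.098 V

For a concentration cell E°cell = 0, since both electrodes use the same couple.
The compartment with the higher Mn²⁺(aq) concentration (1.49 M) acts as the cathode; ions are reduced there and produced at the dilute (0.00074 M) anode.
With n = 2, Ecell = −(0.0592/2)·log([dilute]/[conc]) = −(0.0592/2)·log(0.00074/1.49) = +0.098 V.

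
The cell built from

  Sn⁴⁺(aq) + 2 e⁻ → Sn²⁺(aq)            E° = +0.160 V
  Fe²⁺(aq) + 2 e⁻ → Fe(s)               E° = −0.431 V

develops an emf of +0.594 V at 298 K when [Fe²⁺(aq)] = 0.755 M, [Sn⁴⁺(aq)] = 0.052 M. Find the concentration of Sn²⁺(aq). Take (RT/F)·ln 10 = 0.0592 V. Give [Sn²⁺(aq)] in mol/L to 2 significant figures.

With Sn⁴⁺/Sn²⁺ at the cathode and Fe²⁺/Fe at the anode, E°cell = +0.160 − (−0.431) = +0.591 V (n = 2).
From the Nernst equation, log Q = n(E° − E)/0.0592 = 2·(+0.591 − (+0.594))/0.0592 = −0.101.
For Sn⁴⁺(aq) + Fe(s) → Sn²⁺(aq) + Fe²⁺(aq), the reaction quotient is Q = ([Sn²⁺(aq)]·[Fe²⁺(aq)]) / [Sn⁴⁺(aq)].
Solving for the unknown gives log [Sn²⁺(aq)] = −1.263, so [Sn²⁺(aq)] ≈ 0.055 M.

0.055 M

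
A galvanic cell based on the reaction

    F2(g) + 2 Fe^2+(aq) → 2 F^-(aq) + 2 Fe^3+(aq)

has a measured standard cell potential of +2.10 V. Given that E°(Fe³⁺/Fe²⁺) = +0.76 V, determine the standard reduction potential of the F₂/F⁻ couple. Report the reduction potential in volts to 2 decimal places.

+2.86 V

In the reaction as written the F₂/F⁻ couple is reduced (cathode) and Fe³⁺/Fe²⁺ is oxidized (anode), so E°cell = E°(F₂/F⁻) − E°(Fe³⁺/Fe²⁺).
E°(F₂/F⁻) = E°cell + E°(anode) = +2.10 + (+0.76) = +2.86 V.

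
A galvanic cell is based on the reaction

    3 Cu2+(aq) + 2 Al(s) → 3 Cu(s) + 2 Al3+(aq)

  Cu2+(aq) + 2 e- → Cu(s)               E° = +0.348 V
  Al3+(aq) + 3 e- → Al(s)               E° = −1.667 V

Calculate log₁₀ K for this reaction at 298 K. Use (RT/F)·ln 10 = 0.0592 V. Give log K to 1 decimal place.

log K = 204.2

The Cu²⁺/Cu couple is reduced (cathode); E°cell = +0.348 − (−1.667) = +2.015 V with n = 6.
At equilibrium E = 0, so log K = nE°cell / 0.0592 = (6)(+2.015) / 0.0592 = 204.2.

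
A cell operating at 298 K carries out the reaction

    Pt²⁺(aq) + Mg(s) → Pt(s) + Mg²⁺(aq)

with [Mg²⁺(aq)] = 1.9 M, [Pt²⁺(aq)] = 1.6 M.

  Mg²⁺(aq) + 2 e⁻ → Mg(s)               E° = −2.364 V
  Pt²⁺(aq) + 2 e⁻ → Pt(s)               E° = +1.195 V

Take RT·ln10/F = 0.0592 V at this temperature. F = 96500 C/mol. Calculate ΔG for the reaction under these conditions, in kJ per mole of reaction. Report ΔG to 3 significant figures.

E°cell = +1.195 − (−2.364) = +3.559 V; the balanced reaction transfers n = 2 electrons.
Q = [Mg²⁺(aq)] / [Pt²⁺(aq)] = 1.19, so log Q = 0.075 and E = +3.559 − (0.0592/2)(0.075) = +3.5568 V.
Finally ΔG = −nFE = −(2)(96500 C/mol)(+3.5568 V) = −686 kJ/mol.

−686 kJ/mol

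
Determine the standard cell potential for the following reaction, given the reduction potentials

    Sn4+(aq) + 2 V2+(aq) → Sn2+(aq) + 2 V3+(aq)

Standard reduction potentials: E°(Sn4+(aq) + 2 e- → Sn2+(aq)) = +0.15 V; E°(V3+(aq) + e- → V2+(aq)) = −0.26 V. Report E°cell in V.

+0.41 V

In the reaction as written, Sn4+(aq) is reduced (cathode) and V3+(aq) is produced by oxidation at the anode.
E°cell = E°(cathode) − E°(anode) = +0.15 − (−0.26) = +0.41 V.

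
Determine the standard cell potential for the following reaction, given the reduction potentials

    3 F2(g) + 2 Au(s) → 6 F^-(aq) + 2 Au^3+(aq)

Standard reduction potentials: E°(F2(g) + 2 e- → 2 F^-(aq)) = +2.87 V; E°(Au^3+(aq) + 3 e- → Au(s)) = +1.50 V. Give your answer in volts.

In the reaction as written, F2(g) is reduced (cathode) and Au^3+(aq) is produced by oxidation at the anode.
E°cell = E°(cathode) − E°(anode) = +2.87 − (+1.50) = +1.37 V.
The positive value indicates the reaction is spontaneous as written.

+1.37 V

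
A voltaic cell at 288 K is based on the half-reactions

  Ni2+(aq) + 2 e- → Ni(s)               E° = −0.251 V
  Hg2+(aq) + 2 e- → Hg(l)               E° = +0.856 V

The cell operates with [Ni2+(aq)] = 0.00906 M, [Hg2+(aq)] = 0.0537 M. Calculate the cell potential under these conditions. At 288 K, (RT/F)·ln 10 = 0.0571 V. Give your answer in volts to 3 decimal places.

Since E°(Hg²⁺/Hg) > E°(Ni²⁺/Ni), Hg²⁺/Hg serves as the cathode.
E°cell = E°cat − E°an = +0.856 − (−0.251) = +1.107 V; n = 2.
The balanced reaction is Hg2+(aq) + Ni(s) → Hg(l) + Ni2+(aq), so Q = [Ni2+(aq)] / [Hg2+(aq)] = 0.169 and log Q = −0.773.
By the Nernst equation, E = +1.107 − (0.0571/2)·(−0.773) = +1.129 V.

+1.129 V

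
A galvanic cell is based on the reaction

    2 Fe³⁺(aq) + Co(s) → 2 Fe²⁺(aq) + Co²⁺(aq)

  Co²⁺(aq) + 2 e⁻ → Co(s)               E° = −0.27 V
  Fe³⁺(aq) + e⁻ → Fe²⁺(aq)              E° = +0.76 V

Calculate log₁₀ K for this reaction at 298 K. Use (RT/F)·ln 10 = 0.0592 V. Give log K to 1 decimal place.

log K = 34.8

The Fe³⁺/Fe²⁺ couple is reduced (cathode); E°cell = +0.76 − (−0.27) = +1.03 V with n = 2.
At equilibrium E = 0, so log K = nE°cell / 0.0592 = (2)(+1.03) / 0.0592 = 34.8.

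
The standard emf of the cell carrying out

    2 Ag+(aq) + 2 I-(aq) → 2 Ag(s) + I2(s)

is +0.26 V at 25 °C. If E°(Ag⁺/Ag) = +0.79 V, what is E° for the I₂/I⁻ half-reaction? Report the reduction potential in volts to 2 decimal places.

+0.53 V

In the reaction as written the Ag⁺/Ag couple is reduced (cathode) and I₂/I⁻ is oxidized (anode), so E°cell = E°(Ag⁺/Ag) − E°(I₂/I⁻).
E°(I₂/I⁻) = E°(cathode) − E°cell = +0.79 − (+0.26) = +0.53 V.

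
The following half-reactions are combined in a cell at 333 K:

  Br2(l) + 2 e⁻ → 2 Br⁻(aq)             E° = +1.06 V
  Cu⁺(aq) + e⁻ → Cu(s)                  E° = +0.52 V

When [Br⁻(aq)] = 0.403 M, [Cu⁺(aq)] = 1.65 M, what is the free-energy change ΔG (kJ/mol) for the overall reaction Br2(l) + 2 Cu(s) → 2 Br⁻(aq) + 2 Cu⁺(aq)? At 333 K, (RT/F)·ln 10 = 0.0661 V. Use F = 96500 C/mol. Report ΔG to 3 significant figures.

−106 kJ/mol

The standard cell potential is +1.06 − (+0.52) = +0.54 V, with n = 2 electrons in the balanced equation.
Q = [Br⁻(aq)]^2·[Cu⁺(aq)]^2 = 0.442, so log Q = −0.354 and E = +0.54 − (0.0661/2)(−0.354) = +0.5517 V.
ΔG = −nFE = −(2)(96500)(+0.5517) J/mol = −106 kJ/mol.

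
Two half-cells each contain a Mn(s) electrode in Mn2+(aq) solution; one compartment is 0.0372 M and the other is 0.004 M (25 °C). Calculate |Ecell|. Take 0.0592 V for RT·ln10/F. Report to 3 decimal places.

0.029 V

For a concentration cell E°cell = 0, since both electrodes use the same couple.
The compartment with the higher Mn2+(aq) concentration (0.0372 M) acts as the cathode; ions are reduced there and produced at the dilute (0.004 M) anode.
With n = 2, Ecell = −(0.0592/2)·log([dilute]/[conc]) = −(0.0592/2)·log(0.004/0.0372) = +0.029 V.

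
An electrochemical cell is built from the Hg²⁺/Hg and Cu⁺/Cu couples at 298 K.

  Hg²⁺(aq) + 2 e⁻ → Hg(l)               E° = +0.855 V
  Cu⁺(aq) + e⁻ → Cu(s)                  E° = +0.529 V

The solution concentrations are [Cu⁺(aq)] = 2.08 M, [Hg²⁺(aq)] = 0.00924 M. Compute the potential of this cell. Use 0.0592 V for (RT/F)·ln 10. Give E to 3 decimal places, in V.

+0.247 V

The Hg²⁺/Hg couple has the more positive E°, so it is the cathode; Cu⁺/Cu is the anode.
E°cell = +0.855 − (+0.529) = +0.326 V, with n = 2 electrons transferred.
For the overall reaction Hg²⁺(aq) + 2 Cu(s) → Hg(l) + 2 Cu⁺(aq), Q = [Cu⁺(aq)]^2 / [Hg²⁺(aq)] = 468, giving log Q = 2.670.
By the Nernst equation, E = +0.326 − (0.0592/2)·(2.670) = +0.247 V.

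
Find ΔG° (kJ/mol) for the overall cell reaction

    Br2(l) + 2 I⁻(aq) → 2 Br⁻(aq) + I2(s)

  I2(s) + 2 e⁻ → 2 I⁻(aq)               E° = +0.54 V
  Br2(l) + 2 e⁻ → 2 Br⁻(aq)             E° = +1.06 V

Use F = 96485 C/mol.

In the reaction as written Br2(l) is reduced, so the Br₂/Br⁻ couple is the cathode and I₂/I⁻ is the anode.
E°cell = +1.06 − (+0.54) = +0.52 V; balancing electrons gives n = 2.
ΔG° = −nFE°cell = −(2)(96485)(+0.52) J/mol = −100 kJ/mol.

−100 kJ/mol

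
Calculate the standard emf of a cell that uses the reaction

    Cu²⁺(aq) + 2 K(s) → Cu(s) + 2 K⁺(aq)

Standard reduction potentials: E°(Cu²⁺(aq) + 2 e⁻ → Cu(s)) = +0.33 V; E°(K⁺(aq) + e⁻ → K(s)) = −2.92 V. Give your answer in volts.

+3.25 V

In the reaction as written, Cu²⁺(aq) is reduced (cathode) and K⁺(aq) is produced by oxidation at the anode.
E°cell = E°(cathode) − E°(anode) = +0.33 − (−2.92) = +3.25 V.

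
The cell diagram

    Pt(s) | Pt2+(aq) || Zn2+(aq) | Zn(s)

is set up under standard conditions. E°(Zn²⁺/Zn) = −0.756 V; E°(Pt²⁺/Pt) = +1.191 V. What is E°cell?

By convention the left-hand electrode in cell notation is the anode (oxidation) and the right-hand electrode is the cathode (reduction).
E°cell = E°(right) − E°(left) = −0.756 − (+1.191) = −1.947 V.
The negative sign shows that, as written, the cell would require an external voltage to drive the reaction.

−1.947 V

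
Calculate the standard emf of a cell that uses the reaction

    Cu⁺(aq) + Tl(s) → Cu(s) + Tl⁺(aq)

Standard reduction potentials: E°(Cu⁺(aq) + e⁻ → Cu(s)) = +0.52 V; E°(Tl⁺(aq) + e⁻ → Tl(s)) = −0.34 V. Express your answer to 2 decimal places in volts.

+0.86 V

Cu⁺(aq) gains electrons, so the Cu⁺/Cu couple is the cathode; the Tl⁺/Tl couple is the anode.
E°cell = E°(cathode) − E°(anode) = +0.52 − (−0.34) = +0.86 V.
The positive value indicates the reaction is spontaneous as written.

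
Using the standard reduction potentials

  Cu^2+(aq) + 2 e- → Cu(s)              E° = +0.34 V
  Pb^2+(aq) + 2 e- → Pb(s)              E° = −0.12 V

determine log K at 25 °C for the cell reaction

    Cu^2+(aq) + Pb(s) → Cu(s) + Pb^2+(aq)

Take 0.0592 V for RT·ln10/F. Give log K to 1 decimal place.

The Cu²⁺/Cu couple is reduced (cathode); E°cell = +0.34 − (−0.12) = +0.46 V with n = 2.
At equilibrium E = 0, so log K = nE°cell / 0.0592 = (2)(+0.46) / 0.0592 = 15.5.

log K = 15.5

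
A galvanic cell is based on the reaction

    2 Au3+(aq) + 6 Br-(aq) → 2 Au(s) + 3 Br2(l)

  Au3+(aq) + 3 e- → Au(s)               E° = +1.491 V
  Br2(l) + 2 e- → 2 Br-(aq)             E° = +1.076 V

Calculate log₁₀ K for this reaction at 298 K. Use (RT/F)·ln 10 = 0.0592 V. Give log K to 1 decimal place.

The Au³⁺/Au couple is reduced (cathode); E°cell = +1.491 − (+1.076) = +0.415 V with n = 6.
At equilibrium E = 0, so log K = nE°cell / 0.0592 = (6)(+0.415) / 0.0592 = 42.1.

log K = 42.1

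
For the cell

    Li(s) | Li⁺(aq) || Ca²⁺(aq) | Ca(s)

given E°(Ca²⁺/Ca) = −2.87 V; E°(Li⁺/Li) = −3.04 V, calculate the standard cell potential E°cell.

+0.17 V

By convention the left-hand electrode in cell notation is the anode (oxidation) and the right-hand electrode is the cathode (reduction).
E°cell = E°(right) − E°(left) = −2.87 − (−3.04) = +0.17 V.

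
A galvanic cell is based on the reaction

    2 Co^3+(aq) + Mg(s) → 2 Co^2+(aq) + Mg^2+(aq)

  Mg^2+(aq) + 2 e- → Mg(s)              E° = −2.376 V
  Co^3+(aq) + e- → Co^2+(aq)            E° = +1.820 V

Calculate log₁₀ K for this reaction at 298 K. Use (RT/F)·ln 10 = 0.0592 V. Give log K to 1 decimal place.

log K = 141.8

The Co³⁺/Co²⁺ couple is reduced (cathode); E°cell = +1.820 − (−2.376) = +4.196 V with n = 2.
At equilibrium E = 0, so log K = nE°cell / 0.0592 = (2)(+4.196) / 0.0592 = 141.8.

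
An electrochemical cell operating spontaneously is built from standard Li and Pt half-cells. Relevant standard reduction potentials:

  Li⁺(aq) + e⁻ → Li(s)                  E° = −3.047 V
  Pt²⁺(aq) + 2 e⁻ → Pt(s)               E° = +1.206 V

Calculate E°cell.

Of the two couples in this cell, the one with the more positive reduction potential is reduced at the cathode: here that is Pt²⁺/Pt (+1.206 V); Li⁺/Li (−3.047 V) is the anode.
E°cell = E°(cathode) − E°(anode) = +1.206 − (−3.047) = +4.253 V.

+4.253 V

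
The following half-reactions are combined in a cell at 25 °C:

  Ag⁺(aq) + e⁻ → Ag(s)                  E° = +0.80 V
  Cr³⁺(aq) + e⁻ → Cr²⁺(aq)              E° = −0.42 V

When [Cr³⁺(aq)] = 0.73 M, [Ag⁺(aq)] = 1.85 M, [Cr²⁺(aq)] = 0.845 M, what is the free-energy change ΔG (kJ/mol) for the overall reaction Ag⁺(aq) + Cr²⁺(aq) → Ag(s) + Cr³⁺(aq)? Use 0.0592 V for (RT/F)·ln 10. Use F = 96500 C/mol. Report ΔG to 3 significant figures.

The standard cell potential is +0.80 − (−0.42) = +1.22 V, with n = 1 electron in the balanced equation.
Q = [Cr³⁺(aq)] / ([Ag⁺(aq)]·[Cr²⁺(aq)]) = 0.467, so log Q = −0.331 and E = +1.22 − (0.0592/1)(−0.331) = +1.2396 V.
Finally ΔG = −nFE = −(1)(96500 C/mol)(+1.2396 V) = −120 kJ/mol.

−120 kJ/mol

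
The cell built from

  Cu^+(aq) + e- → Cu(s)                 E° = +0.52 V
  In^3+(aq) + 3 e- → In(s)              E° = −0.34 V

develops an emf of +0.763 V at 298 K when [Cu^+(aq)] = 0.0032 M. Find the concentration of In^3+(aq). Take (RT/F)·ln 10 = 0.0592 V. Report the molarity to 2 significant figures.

0.0027 M

The Cu⁺/Cu couple has the larger reduction potential, so it is the cathode: E°cell = +0.52 − (−0.34) = +0.86 V and n = 3.
Rearranging E = E° − (0.0592/n)·log Q gives log Q = 3(+0.86 − (+0.763))/0.0592 = 4.916.
The balanced reaction is 3 Cu^+(aq) + In(s) → 3 Cu(s) + In^3+(aq), so Q = [In^3+(aq)] / [Cu^+(aq)]^3.
Solving for the unknown gives log [In^3+(aq)] = −2.569, so [In^3+(aq)] ≈ 0.0027 M.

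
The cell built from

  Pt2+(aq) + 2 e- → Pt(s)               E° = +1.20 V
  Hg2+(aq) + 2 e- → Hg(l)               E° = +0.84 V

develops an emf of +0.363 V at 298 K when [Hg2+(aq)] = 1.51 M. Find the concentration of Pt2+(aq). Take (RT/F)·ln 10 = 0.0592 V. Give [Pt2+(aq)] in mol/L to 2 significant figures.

The Pt²⁺/Pt couple has the larger reduction potential, so it is the cathode: E°cell = +1.20 − (+0.84) = +0.36 V and n = 2.
Since E = E° − (0.0592/n)·log Q, log Q = n(E° − E)/0.0592 = −0.101.
For Pt2+(aq) + Hg(l) → Pt(s) + Hg2+(aq), the reaction quotient is Q = [Hg2+(aq)] / [Pt2+(aq)].
Substituting the known concentrations and solving, log [Pt2+(aq)] = 0.280 and [Pt2+(aq)] = 1.9 M.

1.9 M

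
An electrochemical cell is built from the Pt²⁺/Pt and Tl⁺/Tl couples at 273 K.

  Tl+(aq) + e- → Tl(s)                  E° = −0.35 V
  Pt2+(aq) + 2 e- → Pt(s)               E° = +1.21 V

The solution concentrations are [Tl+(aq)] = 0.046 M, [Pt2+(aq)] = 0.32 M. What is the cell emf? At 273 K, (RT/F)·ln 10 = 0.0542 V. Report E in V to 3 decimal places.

+1.619 V

Since E°(Pt²⁺/Pt) > E°(Tl⁺/Tl), Pt²⁺/Pt serves as the cathode.
E°cell = +1.21 − (−0.35) = +1.56 V, with n = 2 electrons transferred.
For the overall reaction Pt2+(aq) + 2 Tl(s) → Pt(s) + 2 Tl+(aq), Q = [Tl+(aq)]^2 / [Pt2+(aq)] = 0.00661, giving log Q = −2.180.
E = E° − (0.0542/n)·log Q = +1.56 − (0.0542/2)(−2.180) = +1.619 V.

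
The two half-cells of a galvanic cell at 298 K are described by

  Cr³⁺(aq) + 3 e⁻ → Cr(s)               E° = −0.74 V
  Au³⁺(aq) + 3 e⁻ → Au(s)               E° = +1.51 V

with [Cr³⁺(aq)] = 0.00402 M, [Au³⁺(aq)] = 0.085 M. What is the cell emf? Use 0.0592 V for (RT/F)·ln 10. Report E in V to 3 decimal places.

+2.276 V

Au³⁺/Au is reduced (cathode, E° = +1.51 V) and Cr³⁺/Cr is oxidized (anode).
The standard potential is +1.51 − (−0.74) = +2.25 V and the balanced reaction transfers n = 3 electrons.
The balanced reaction is Au³⁺(aq) + Cr(s) → Au(s) + Cr³⁺(aq), so Q = [Cr³⁺(aq)] / [Au³⁺(aq)] = 0.0473 and log Q = −1.325.
Applying E = E° − (RT ln10/nF)·log Q gives +2.25 − (0.0592/3)(−1.325) = +2.276 V.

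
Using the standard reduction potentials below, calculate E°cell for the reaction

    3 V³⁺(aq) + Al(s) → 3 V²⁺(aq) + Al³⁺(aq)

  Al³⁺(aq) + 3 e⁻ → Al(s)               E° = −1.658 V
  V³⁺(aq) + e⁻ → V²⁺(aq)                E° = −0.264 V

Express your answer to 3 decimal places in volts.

+1.394 V

In the reaction as written, V³⁺(aq) is reduced (cathode) and Al³⁺(aq) is produced by oxidation at the anode.
E°cell = E°(cathode) − E°(anode) = −0.264 − (−1.658) = +1.394 V.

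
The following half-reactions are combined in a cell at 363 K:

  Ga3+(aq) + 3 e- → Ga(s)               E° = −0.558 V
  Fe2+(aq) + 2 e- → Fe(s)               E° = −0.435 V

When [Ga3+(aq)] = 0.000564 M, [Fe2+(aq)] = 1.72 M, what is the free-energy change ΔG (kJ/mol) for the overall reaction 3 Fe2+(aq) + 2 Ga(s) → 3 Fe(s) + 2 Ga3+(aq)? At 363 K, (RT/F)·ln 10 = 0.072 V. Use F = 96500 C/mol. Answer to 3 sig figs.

The standard cell potential is −0.435 − (−0.558) = +0.123 V, with n = 6 electrons in the balanced equation.
Q = [Ga3+(aq)]^2 / [Fe2+(aq)]^3 = 6.25×10^−8, so log Q = −7.204 and E = +0.123 − (0.072/6)(−7.204) = +0.2094 V.
ΔG = −nFE = −(6)(96500)(+0.2094) J/mol = −121 kJ/mol.

−121 kJ/mol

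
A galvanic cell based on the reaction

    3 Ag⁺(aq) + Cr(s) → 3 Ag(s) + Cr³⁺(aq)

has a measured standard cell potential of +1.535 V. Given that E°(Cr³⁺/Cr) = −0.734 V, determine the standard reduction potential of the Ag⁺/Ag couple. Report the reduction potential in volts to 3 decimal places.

+0.801 V

In the reaction as written the Ag⁺/Ag couple is reduced (cathode) and Cr³⁺/Cr is oxidized (anode), so E°cell = E°(Ag⁺/Ag) − E°(Cr³⁺/Cr).
E°(Ag⁺/Ag) = E°cell + E°(anode) = +1.535 + (−0.734) = +0.801 V.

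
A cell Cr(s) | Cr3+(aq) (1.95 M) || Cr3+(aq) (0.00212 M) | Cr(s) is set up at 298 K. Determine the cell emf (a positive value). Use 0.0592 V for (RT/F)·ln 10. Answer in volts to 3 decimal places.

0.058 V

For a concentration cell E°cell = 0, since both electrodes use the same couple.
The compartment with the higher Cr3+(aq) concentration (1.95 M) acts as the cathode; ions are reduced there and produced at the dilute (0.00212 M) anode.
With n = 3, Ecell = −(0.0592/3)·log([dilute]/[conc]) = −(0.0592/3)·log(0.00212/1.95) = +0.058 V.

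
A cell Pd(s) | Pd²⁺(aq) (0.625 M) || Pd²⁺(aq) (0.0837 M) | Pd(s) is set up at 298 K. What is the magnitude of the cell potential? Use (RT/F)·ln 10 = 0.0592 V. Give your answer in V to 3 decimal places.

For a concentration cell E°cell = 0, since both electrodes use the same couple.
The compartment with the higher Pd²⁺(aq) concentration (0.625 M) acts as the cathode; ions are reduced there and produced at the dilute (0.0837 M) anode.
With n = 2, Ecell = −(0.0592/2)·log([dilute]/[conc]) = −(0.0592/2)·log(0.0837/0.625) = +0.026 V.

0.026 V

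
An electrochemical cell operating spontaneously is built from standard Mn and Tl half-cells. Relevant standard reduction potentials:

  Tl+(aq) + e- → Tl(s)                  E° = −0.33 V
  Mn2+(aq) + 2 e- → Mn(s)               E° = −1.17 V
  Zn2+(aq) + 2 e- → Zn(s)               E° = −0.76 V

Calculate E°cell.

+0.84 V

Of the two couples in this cell, the one with the more positive reduction potential is reduced at the cathode: here that is Tl⁺/Tl (−0.33 V); Mn²⁺/Mn (−1.17 V) is the anode.
E°cell = E°(cathode) − E°(anode) = −0.33 − (−1.17) = +0.84 V.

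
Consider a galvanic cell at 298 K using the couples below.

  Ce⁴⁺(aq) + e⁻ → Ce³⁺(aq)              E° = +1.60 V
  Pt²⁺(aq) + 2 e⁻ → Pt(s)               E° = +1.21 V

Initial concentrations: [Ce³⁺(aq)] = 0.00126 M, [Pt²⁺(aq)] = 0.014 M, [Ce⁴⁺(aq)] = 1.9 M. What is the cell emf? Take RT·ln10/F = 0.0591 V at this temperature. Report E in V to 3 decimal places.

Since E°(Ce⁴⁺/Ce³⁺) > E°(Pt²⁺/Pt), Ce⁴⁺/Ce³⁺ serves as the cathode.
E°cell = +1.60 − (+1.21) = +0.39 V, with n = 2 electrons transferred.
The balanced reaction is 2 Ce⁴⁺(aq) + Pt(s) → 2 Ce³⁺(aq) + Pt²⁺(aq), so Q = ([Ce³⁺(aq)]^2·[Pt²⁺(aq)]) / [Ce⁴⁺(aq)]^2 = 6.16×10^−9 and log Q = −8.211.
By the Nernst equation, E = +0.39 − (0.0591/2)·(−8.211) = +0.633 V.

+0.633 V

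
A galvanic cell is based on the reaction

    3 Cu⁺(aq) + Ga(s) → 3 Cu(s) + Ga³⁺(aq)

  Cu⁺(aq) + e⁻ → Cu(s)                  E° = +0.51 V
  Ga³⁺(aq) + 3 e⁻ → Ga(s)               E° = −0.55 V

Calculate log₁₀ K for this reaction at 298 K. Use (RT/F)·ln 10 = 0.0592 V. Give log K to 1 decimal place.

log K = 53.7

The Cu⁺/Cu couple is reduced (cathode); E°cell = +0.51 − (−0.55) = +1.06 V with n = 3.
At equilibrium E = 0, so log K = nE°cell / 0.0592 = (3)(+1.06) / 0.0592 = 53.7.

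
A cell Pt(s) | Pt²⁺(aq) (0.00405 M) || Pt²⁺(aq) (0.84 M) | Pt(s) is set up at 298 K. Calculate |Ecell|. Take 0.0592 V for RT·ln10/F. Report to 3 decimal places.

0.069 V

For a concentration cell E°cell = 0, since both electrodes use the same couple.
The compartment with the higher Pt²⁺(aq) concentration (0.84 M) acts as the cathode; ions are reduced there and produced at the dilute (0.00405 M) anode.
With n = 2, Ecell = −(0.0592/2)·log([dilute]/[conc]) = −(0.0592/2)·log(0.00405/0.84) = +0.069 V.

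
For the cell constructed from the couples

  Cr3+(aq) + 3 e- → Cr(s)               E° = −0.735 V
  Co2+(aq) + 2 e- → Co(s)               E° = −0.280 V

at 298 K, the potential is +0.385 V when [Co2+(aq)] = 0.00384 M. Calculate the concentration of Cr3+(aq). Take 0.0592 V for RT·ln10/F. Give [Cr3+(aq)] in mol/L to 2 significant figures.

0.84 M

With Co²⁺/Co at the cathode and Cr³⁺/Cr at the anode, E°cell = −0.280 − (−0.735) = +0.455 V (n = 6).
From the Nernst equation, log Q = n(E° − E)/0.0592 = 6·(+0.455 − (+0.385))/0.0592 = 7.095.
For 3 Co2+(aq) + 2 Cr(s) → 3 Co(s) + 2 Cr3+(aq), the reaction quotient is Q = [Cr3+(aq)]^2 / [Co2+(aq)]^3.
Solving for the unknown gives log [Cr3+(aq)] = −0.076, so [Cr3+(aq)] ≈ 0.84 M.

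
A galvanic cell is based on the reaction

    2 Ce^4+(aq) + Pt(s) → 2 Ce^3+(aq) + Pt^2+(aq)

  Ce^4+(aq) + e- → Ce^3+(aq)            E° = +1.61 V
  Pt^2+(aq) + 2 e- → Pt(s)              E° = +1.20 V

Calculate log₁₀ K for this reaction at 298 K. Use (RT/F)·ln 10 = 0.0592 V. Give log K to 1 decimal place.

log K = 13.9

The Ce⁴⁺/Ce³⁺ couple is reduced (cathode); E°cell = +1.61 − (+1.20) = +0.41 V with n = 2.
At equilibrium E = 0, so log K = nE°cell / 0.0592 = (2)(+0.41) / 0.0592 = 13.9.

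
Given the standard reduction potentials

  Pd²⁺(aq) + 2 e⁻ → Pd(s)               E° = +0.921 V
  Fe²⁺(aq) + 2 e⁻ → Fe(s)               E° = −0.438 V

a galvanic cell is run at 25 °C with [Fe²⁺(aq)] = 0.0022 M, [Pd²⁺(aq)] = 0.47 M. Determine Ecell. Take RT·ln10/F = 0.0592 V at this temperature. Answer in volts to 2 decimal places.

The Pd²⁺/Pd couple has the more positive E°, so it is the cathode; Fe²⁺/Fe is the anode.
The standard potential is +0.921 − (−0.438) = +1.359 V and the balanced reaction transfers n = 2 electrons.
For the overall reaction Pd²⁺(aq) + Fe(s) → Pd(s) + Fe²⁺(aq), Q = [Fe²⁺(aq)] / [Pd²⁺(aq)] = 0.00468, giving log Q = −2.330.
E = E° − (0.0592/n)·log Q = +1.359 − (0.0592/2)(−2.330) = +1.43 V.

+1.43 V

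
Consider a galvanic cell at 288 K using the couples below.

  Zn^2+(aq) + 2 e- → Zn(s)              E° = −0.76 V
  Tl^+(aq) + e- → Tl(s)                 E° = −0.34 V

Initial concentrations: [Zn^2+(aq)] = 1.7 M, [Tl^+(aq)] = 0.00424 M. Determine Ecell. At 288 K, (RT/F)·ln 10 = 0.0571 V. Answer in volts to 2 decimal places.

Since E°(Tl⁺/Tl) > E°(Zn²⁺/Zn), Tl⁺/Tl serves as the cathode.
The standard potential is −0.34 − (−0.76) = +0.42 V and the balanced reaction transfers n = 2 electrons.
The balanced reaction is 2 Tl^+(aq) + Zn(s) → 2 Tl(s) + Zn^2+(aq), so Q = [Zn^2+(aq)] / [Tl^+(aq)]^2 = 9.46×10^4 and log Q = 4.976.
Applying E = E° − (RT ln10/nF)·log Q gives +0.42 − (0.0571/2)(4.976) = +0.28 V.

+0.28 V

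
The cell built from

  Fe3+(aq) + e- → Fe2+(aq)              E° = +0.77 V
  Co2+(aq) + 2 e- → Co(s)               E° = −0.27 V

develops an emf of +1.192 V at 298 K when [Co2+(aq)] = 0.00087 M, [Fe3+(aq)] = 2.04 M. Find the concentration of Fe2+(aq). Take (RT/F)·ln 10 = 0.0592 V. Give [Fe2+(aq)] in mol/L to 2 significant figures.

With Fe³⁺/Fe²⁺ at the cathode and Co²⁺/Co at the anode, E°cell = +0.77 − (−0.27) = +1.04 V (n = 2).
Since E = E° − (0.0592/n)·log Q, log Q = n(E° − E)/0.0592 = −5.135.
For 2 Fe3+(aq) + Co(s) → 2 Fe2+(aq) + Co2+(aq), the reaction quotient is Q = ([Fe2+(aq)]^2·[Co2+(aq)]) / [Fe3+(aq)]^2.
Solving for the unknown gives log [Fe2+(aq)] = −0.728, so [Fe2+(aq)] ≈ 0.19 M.

0.19 M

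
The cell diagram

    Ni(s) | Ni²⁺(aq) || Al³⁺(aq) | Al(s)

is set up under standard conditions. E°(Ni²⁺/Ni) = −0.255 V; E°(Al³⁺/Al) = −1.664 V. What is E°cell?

By convention the left-hand electrode in cell notation is the anode (oxidation) and the right-hand electrode is the cathode (reduction).
E°cell = E°(right) − E°(left) = −1.664 − (−0.255) = −1.409 V.
The negative sign shows that, as written, the cell would require an external voltage to drive the reaction.

−1.409 V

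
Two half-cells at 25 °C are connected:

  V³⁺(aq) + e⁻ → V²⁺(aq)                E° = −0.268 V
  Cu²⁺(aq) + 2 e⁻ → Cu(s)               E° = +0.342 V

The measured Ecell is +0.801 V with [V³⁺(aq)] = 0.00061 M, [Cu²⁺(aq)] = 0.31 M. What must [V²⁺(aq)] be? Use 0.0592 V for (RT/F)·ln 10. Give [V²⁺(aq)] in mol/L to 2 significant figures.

1.8 M

The Cu²⁺/Cu couple has the larger reduction potential, so it is the cathode: E°cell = +0.342 − (−0.268) = +0.610 V and n = 2.
Since E = E° − (0.0592/n)·log Q, log Q = n(E° − E)/0.0592 = −6.453.
Balancing electrons gives Cu²⁺(aq) + 2 V²⁺(aq) → Cu(s) + 2 V³⁺(aq); thus Q = [V³⁺(aq)]^2 / ([Cu²⁺(aq)]·[V²⁺(aq)]^2).
Substituting the known concentrations and solving, log [V²⁺(aq)] = 0.266 and [V²⁺(aq)] = 1.8 M.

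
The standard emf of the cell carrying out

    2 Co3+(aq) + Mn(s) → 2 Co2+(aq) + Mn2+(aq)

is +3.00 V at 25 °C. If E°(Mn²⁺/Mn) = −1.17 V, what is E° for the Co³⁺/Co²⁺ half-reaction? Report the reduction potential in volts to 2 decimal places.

In the reaction as written the Co³⁺/Co²⁺ couple is reduced (cathode) and Mn²⁺/Mn is oxidized (anode), so E°cell = E°(Co³⁺/Co²⁺) − E°(Mn²⁺/Mn).
E°(Co³⁺/Co²⁺) = E°cell + E°(anode) = +3.00 + (−1.17) = +1.83 V.

+1.83 V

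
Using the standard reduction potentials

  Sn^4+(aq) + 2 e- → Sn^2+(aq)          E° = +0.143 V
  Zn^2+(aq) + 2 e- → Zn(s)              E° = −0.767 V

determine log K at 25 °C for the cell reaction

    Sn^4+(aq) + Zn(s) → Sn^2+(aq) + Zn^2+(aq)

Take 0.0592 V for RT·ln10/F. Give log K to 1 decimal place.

log K = 30.7

The Sn⁴⁺/Sn²⁺ couple is reduced (cathode); E°cell = +0.143 − (−0.767) = +0.910 V with n = 2.
At equilibrium E = 0, so log K = nE°cell / 0.0592 = (2)(+0.910) / 0.0592 = 30.7.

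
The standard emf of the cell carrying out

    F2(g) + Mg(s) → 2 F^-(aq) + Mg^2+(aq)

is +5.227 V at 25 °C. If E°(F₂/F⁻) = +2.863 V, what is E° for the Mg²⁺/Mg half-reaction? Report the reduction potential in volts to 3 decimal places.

−2.364 V

In the reaction as written the F₂/F⁻ couple is reduced (cathode) and Mg²⁺/Mg is oxidized (anode), so E°cell = E°(F₂/F⁻) − E°(Mg²⁺/Mg).
E°(Mg²⁺/Mg) = E°(cathode) − E°cell = +2.863 − (+5.227) = −2.364 V.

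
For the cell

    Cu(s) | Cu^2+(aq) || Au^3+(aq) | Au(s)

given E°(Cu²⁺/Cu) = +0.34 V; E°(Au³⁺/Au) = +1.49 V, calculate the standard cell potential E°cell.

By convention the left-hand electrode in cell notation is the anode (oxidation) and the right-hand electrode is the cathode (reduction).
E°cell = E°(right) − E°(left) = +1.49 − (+0.34) = +1.15 V.

+1.15 V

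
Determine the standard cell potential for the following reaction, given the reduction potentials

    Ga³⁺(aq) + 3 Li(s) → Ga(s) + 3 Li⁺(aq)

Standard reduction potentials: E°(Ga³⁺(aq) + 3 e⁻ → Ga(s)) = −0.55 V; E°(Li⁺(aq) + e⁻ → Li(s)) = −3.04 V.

Ga³⁺(aq) gains electrons, so the Ga³⁺/Ga couple is the cathode; the Li⁺/Li couple is the anode.
E°cell = E°(cathode) − E°(anode) = −0.55 − (−3.04) = +2.49 V.

+2.49 V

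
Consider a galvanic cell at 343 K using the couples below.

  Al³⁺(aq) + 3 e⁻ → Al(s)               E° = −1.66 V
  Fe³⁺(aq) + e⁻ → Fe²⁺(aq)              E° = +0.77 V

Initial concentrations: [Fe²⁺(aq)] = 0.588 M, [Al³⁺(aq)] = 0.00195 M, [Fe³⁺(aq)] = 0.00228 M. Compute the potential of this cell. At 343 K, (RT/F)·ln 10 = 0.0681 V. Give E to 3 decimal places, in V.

Since E°(Fe³⁺/Fe²⁺) > E°(Al³⁺/Al), Fe³⁺/Fe²⁺ serves as the cathode.
E°cell = E°cat − E°an = +0.77 − (−1.66) = +2.43 V; n = 3.
For the overall reaction 3 Fe³⁺(aq) + Al(s) → 3 Fe²⁺(aq) + Al³⁺(aq), Q = ([Fe²⁺(aq)]^3·[Al³⁺(aq)]) / [Fe³⁺(aq)]^3 = 3.34×10^4, giving log Q = 4.524.
By the Nernst equation, E = +2.43 − (0.0681/3)·(4.524) = +2.327 V.

+2.327 V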